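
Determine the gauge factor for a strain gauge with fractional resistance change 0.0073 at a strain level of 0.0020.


GF = (dR/R) / epsilon
= 0.0073 / 0.0020
= 3.6500

3.6500


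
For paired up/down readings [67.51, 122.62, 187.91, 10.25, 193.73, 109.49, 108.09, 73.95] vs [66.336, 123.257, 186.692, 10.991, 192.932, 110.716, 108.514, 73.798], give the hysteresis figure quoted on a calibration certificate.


|67.51 - 66.336| = 1.1740
|122.62 - 123.257| = 0.6370
|187.91 - 186.692| = 1.2180
|10.25 - 10.991| = 0.7410
|193.73 - 192.932| = 0.7980
|109.49 - 110.716| = 1.2260
|108.09 - 108.514| = 0.4240
|73.95 - 73.798| = 0.1520
hysteresis = max(diffs) = 1.2260

1.2260


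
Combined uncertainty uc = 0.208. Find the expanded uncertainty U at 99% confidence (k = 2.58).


U = k * uc
U = 2.58 * 0.208
U = 0.5366

0.5366


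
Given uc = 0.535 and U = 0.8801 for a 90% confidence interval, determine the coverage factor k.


k = U / uc
k = 0.8801 / 0.535
k = 1.645

1.645


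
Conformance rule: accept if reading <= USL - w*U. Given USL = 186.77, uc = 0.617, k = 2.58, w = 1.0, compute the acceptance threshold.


U = k * uc = 2.58 * 0.617 = 1.59186
guard band g = w * U = 1.0 * 1.59186 = 1.59186
AL = USL - g = 186.77 - 1.59186
AL = 185.1781

185.1781


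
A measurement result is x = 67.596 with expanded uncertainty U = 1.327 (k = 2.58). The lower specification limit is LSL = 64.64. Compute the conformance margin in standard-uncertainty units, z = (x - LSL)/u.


u = U / k = 1.327 / 2.58 = 0.51434109
margin = |LSL - x| = |64.64 - 67.596| = 2.956
z = margin / u = 2.956 / 0.51434109
z = 5.7472

5.7472


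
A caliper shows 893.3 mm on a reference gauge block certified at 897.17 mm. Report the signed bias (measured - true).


Systematic error = measured - true
= 893.3 - 897.17
= -3.8700

-3.8700


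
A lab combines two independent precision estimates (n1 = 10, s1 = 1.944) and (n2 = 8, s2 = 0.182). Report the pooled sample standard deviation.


s_p = sqrt(((n1-1)*s1^2 + (n2-1)*s2^2) / (n1+n2-2))
numerator = (10-1)*1.944^2 + (8-1)*0.182^2 = 34.012224 + 0.231868 = 34.244092
denominator = 10 + 8 - 2 = 16
s_p^2 = 34.244092 / 16 = 2.1402558
s_p = sqrt(2.1402558) = 1.4630

1.4630


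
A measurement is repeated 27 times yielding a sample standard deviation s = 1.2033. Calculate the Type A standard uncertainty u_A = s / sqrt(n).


u_A = s / sqrt(n)
u_A = 1.2033 / sqrt(27)
u_A = 1.2033 / 5.1961524
u_A = 0.2316

0.2316


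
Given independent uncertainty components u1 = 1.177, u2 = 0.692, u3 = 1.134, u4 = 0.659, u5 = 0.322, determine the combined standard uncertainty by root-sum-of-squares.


uc = sqrt(1.177^2 + 0.692^2 + 1.134^2 + 0.659^2 + 0.322^2)
uc = sqrt(3.688114)
uc = 1.9204

1.9204


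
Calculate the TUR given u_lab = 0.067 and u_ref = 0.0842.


TUR = u_lab / u_ref
= 0.067 / 0.0842
= 0.7957

0.7957


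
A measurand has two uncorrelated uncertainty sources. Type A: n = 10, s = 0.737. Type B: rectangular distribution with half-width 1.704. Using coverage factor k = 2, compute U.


u_A = s / sqrt(n) = 0.737 / sqrt(10) = 0.23305986
u_B = half_width / sqrt(3) = 1.704 / sqrt(3) = 0.98380486
uc = sqrt(u_A^2 + u_B^2) = sqrt(0.23305986^2 + 0.98380486^2) = 1.0110336
U = k * uc = 2 * 1.0110336
U = 2.0221

2.0221


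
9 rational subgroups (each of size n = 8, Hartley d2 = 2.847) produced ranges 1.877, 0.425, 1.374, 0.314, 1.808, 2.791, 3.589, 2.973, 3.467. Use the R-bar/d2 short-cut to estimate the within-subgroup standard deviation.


R_bar = (1.877 + 0.425 + 1.374 + 0.314 + 1.808 + 2.791 + 3.589 + 2.973 + 3.467) / 9
R_bar = 18.618 / 9 = 2.0686667
sigma_hat = R_bar / d2 = 2.0686667 / 2.847 = 0.7266

0.7266


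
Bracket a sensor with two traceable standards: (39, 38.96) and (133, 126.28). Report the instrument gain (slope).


slope = (y2 - y1) / (x2 - x1)
= (126.28 - 38.96) / (133 - 39)
= 87.3200 / 94
= 0.9289

0.9289


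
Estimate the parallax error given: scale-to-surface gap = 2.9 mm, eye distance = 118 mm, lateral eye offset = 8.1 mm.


error = h * offset / d
= 2.9 * 8.1 / 118
= 0.1991

0.1991


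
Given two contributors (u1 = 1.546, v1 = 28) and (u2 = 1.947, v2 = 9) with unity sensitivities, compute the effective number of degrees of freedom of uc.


uc = sqrt(u1^2 + u2^2) = sqrt(1.546^2 + 1.947^2) = 2.4861466
v_eff = uc^4 / (u1^4/v1 + u2^4/v2)
= 2.4861466^4 / (1.546^4/28 + 1.947^4/9)
= 38.203833 / 1.8007159
v_eff = 21.2159

21.2159


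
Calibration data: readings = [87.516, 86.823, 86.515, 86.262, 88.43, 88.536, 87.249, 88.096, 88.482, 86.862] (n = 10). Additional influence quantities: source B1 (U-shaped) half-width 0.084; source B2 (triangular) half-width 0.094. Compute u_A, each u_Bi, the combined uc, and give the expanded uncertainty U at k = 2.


mean = (87.516 + 86.823 + 86.515 + 86.262 + 88.43 + 88.536 + 87.249 + 88.096 + 88.482 + 86.862) / 10 = 87.4771
s = sqrt(sum((x - mean)^2)/(n-1)) = 0.86178051
u_A = s / sqrt(n) = 0.86178051 / sqrt(10) = 0.27251893
u_B1 = 0.084 / sqrt(2) = 0.05939697
u_B2 = 0.094 / sqrt(6) = 0.038375339
uc = sqrt(0.27251893^2 + 0.05939697^2 + 0.038375339^2) = 0.28154437
U = k * uc = 2 * 0.28154437
U = 0.5631

0.5631


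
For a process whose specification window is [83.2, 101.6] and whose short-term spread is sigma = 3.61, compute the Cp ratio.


Cp = (USL - LSL) / (6 * sigma)
= (101.6 - 83.2) / (6 * 3.61)
= 18.4000 / 21.6600
= 0.8495

0.8495


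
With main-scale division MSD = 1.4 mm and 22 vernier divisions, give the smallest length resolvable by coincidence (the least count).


LC = MSD / n_div
= 1.4 / 22
= 0.0636

0.0636


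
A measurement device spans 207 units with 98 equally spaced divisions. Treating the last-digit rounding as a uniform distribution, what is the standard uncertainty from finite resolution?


resolution = range / divisions
resolution = 207 / 98 = 2.1122449
u_res = resolution / (2*sqrt(3))
u_res = 2.1122449 / 3.4641016
u_res = 0.6098

0.6098


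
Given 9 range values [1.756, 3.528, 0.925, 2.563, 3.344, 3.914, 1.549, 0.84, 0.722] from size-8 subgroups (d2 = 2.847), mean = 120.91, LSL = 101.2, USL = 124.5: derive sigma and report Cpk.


R_bar = (1.756 + 3.528 + 0.925 + 2.563 + 3.344 + 3.914 + 1.549 + 0.84 + 0.722) / 9 = 2.1267778
sigma = R_bar / d2 = 2.1267778 / 2.847 = 0.74702417
Cp = (USL - LSL)/(6*sigma) = (124.5 - 101.2)/(6*0.74702417) = 5.1984
Cpu = (124.5 - 120.91)/(3*0.74702417) = 1.6019
Cpl = (120.91 - 101.2)/(3*0.74702417) = 8.7949
Cpk = min(Cpu, Cpl) = 1.6019

1.6019


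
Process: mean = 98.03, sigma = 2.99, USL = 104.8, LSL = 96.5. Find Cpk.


Cpu = (USL - mean) / (3*sigma) = (104.8 - 98.03) / (3*2.99) = 0.7547
Cpl = (mean - LSL) / (3*sigma) = (98.03 - 96.5) / (3*2.99) = 0.1706
Cpk = min(Cpu, Cpl) = 0.1706

0.1706


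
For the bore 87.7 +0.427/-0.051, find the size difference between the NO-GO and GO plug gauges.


GO = nominal - lower_tol (smallest hole = maximum material condition)
GO = 87.7 - 0.051 = 87.649
NO-GO = nominal + upper_tol (largest hole = least material condition)
NO-GO = 87.7 + 0.427 = 88.127
spread = NO-GO - GO = 88.127 - 87.649 = 0.4780

0.4780


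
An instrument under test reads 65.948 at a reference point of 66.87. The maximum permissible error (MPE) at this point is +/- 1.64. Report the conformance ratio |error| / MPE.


e = indication - reference = 65.948 - 66.87 = -0.9220
|e| = 0.9220
ratio = |e| / MPE = 0.9220 / 1.64
ratio = 0.5622

0.5622


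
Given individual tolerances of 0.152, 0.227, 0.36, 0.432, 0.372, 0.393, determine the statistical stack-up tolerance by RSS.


RSS = sqrt(0.152^2 + 0.227^2 + 0.36^2 + 0.432^2 + 0.372^2 + 0.393^2)
= sqrt(0.68369)
= 0.8269

0.8269


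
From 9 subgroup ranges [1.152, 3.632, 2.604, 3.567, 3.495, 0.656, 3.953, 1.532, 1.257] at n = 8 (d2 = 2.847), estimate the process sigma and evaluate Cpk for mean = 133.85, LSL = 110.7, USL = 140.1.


R_bar = (1.152 + 3.632 + 2.604 + 3.567 + 3.495 + 0.656 + 3.953 + 1.532 + 1.257) / 9 = 2.4275556
sigma = R_bar / d2 = 2.4275556 / 2.847 = 0.85267144
Cp = (USL - LSL)/(6*sigma) = (140.1 - 110.7)/(6*0.85267144) = 5.7466
Cpu = (140.1 - 133.85)/(3*0.85267144) = 2.4433
Cpl = (133.85 - 110.7)/(3*0.85267144) = 9.0500
Cpk = min(Cpu, Cpl) = 2.4433

2.4433


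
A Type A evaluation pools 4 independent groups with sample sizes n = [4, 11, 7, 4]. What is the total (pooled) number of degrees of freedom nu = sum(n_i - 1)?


nu = sum_i (n_i - 1)
nu = ((4 - 1) + (11 - 1) + (7 - 1) + (4 - 1))
nu = 3 + 10 + 6 + 3
nu = 22

22


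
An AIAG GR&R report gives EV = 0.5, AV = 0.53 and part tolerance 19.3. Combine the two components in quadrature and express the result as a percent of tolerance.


GRR = sqrt(EV^2 + AV^2) = sqrt(0.5^2 + 0.53^2) = 0.72862885
%GRR = GRR / tol * 100 = 0.72862885 / 19.3 * 100
%GRR = 3.7753

3.7753


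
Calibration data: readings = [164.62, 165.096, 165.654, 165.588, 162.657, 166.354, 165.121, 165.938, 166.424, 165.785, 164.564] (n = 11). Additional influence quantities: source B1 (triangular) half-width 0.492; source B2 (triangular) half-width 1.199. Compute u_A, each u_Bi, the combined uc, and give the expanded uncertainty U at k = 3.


mean = (164.62 + 165.096 + 165.654 + 165.588 + 162.657 + 166.354 + 165.121 + 165.938 + 166.424 + 165.785 + 164.564) / 11 = 165.2546364
s = sqrt(sum((x - mean)^2)/(n-1)) = 1.0613853
u_A = s / sqrt(n) = 1.0613853 / sqrt(11) = 0.32001971
u_B1 = 0.492 / sqrt(6) = 0.20085816
u_B2 = 1.199 / sqrt(6) = 0.4894897
uc = sqrt(0.32001971^2 + 0.20085816^2 + 0.4894897^2) = 0.61835005
U = k * uc = 3 * 0.61835005
U = 1.8551

1.8551


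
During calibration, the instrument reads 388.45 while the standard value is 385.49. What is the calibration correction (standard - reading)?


Correction = standard - reading
= 385.49 - 388.45
= -2.9600

-2.9600


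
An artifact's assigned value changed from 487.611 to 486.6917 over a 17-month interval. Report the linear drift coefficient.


rate = (v2 - v1) / months
= (486.6917 - 487.611) / 17
= -0.9193 / 17
= -0.0541

-0.0541


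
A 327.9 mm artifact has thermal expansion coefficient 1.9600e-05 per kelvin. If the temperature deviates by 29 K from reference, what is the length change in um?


dL = L * alpha * dT
= 327.9 * 1.9600e-05 * 29
= 0.1863784 mm
dL_um = 0.1863784 * 1000 = 186.3784 um

186.3784


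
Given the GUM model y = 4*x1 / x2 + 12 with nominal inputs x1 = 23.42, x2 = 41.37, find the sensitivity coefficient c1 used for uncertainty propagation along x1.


y = 4*x1 / x2 + 12
dy/dx1 = 4/x2
Evaluate at x2 = 41.37: c1 = 4 / 41.37
c1 = 0.0967

0.0967


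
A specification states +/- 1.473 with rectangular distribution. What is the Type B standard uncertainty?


u_B = half_width / sqrt(3)
u_B = 1.473 / 1.7320508
u_B = 0.8504

0.8504


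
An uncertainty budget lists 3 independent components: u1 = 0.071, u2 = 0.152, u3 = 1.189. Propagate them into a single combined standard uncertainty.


uc = sqrt(0.071^2 + 0.152^2 + 1.189^2)
uc = sqrt(1.441866)
uc = 1.2008

1.2008


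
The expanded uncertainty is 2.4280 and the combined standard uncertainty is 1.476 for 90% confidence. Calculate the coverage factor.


k = U / uc
k = 2.4280 / 1.476
k = 1.645

1.645


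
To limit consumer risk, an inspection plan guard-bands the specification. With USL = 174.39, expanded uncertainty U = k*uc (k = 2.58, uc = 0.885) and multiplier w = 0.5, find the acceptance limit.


U = k * uc = 2.58 * 0.885 = 2.2833
guard band g = w * U = 0.5 * 2.2833 = 1.14165
AL = USL - g = 174.39 - 1.14165
AL = 173.2483

173.2483


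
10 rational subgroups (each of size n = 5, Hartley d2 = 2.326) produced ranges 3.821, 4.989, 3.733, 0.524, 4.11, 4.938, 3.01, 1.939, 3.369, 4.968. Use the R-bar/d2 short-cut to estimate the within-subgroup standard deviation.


R_bar = (3.821 + 4.989 + 3.733 + 0.524 + 4.11 + 4.938 + 3.01 + 1.939 + 3.369 + 4.968) / 10
R_bar = 35.401 / 10 = 3.5401
sigma_hat = R_bar / d2 = 3.5401 / 2.326 = 1.5220

1.5220


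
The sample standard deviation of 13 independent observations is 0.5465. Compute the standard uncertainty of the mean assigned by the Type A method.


u_A = s / sqrt(n)
u_A = 0.5465 / sqrt(13)
u_A = 0.5465 / 3.6055513
u_A = 0.1516

0.1516


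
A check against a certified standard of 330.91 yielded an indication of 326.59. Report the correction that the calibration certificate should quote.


Correction = standard - reading
= 330.91 - 326.59
= 4.3200

4.3200


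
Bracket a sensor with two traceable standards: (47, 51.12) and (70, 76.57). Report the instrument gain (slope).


slope = (y2 - y1) / (x2 - x1)
= (76.57 - 51.12) / (70 - 47)
= 25.4500 / 23
= 1.1065

1.1065


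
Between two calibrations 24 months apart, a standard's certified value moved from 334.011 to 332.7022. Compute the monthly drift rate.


rate = (v2 - v1) / months
= (332.7022 - 334.011) / 24
= -1.3088 / 24
= -0.0545

-0.0545


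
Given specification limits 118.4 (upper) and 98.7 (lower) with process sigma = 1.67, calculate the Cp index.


Cp = (USL - LSL) / (6 * sigma)
= (118.4 - 98.7) / (6 * 1.67)
= 19.7000 / 10.0200
= 1.9661

1.9661


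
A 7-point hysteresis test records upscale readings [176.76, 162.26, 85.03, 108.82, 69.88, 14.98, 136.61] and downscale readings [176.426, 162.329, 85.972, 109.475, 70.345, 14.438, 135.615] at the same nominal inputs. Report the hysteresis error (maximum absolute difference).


|176.76 - 176.426| = 0.3340
|162.26 - 162.329| = 0.0690
|85.03 - 85.972| = 0.9420
|108.82 - 109.475| = 0.6550
|69.88 - 70.345| = 0.4650
|14.98 - 14.438| = 0.5420
|136.61 - 135.615| = 0.9950
hysteresis = max(diffs) = 0.9950

0.9950


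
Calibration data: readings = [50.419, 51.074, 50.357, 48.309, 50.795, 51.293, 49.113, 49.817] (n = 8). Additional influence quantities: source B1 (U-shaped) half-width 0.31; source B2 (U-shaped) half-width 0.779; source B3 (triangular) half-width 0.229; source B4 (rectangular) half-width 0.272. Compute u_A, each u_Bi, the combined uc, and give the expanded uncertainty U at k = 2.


mean = (50.419 + 51.074 + 50.357 + 48.309 + 50.795 + 51.293 + 49.113 + 49.817) / 8 = 50.147125
s = sqrt(sum((x - mean)^2)/(n-1)) = 1.0188883
u_A = s / sqrt(n) = 1.0188883 / sqrt(8) = 0.36023141
u_B1 = 0.31 / sqrt(2) = 0.2192031
u_B2 = 0.779 / sqrt(2) = 0.55083618
u_B3 = 0.229 / sqrt(6) = 0.093488859
u_B4 = 0.272 / sqrt(3) = 0.15703927
uc = sqrt(0.36023141^2 + 0.2192031^2 + 0.55083618^2 + 0.093488859^2 + 0.15703927^2) = 0.71738321
U = k * uc = 2 * 0.71738321
U = 1.4348

1.4348


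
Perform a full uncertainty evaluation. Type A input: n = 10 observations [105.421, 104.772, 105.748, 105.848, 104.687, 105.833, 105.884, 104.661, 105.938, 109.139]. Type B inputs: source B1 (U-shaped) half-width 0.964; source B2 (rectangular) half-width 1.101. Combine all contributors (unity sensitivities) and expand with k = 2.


mean = (105.421 + 104.772 + 105.748 + 105.848 + 104.687 + 105.833 + 105.884 + 104.661 + 105.938 + 109.139) / 10 = 105.7931
s = sqrt(sum((x - mean)^2)/(n-1)) = 1.2874245
u_A = s / sqrt(n) = 1.2874245 / sqrt(10) = 0.40711937
u_B1 = 0.964 / sqrt(2) = 0.68165094
u_B2 = 1.101 / sqrt(3) = 0.63566265
uc = sqrt(0.40711937^2 + 0.68165094^2 + 0.63566265^2) = 1.0170847
U = k * uc = 2 * 1.0170847
U = 2.0342

2.0342


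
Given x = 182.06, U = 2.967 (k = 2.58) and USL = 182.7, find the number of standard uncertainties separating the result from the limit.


u = U / k = 2.967 / 2.58 = 1.15
margin = |USL - x| = |182.7 - 182.06| = 0.64
z = margin / u = 0.64 / 1.15
z = 0.5565

0.5565


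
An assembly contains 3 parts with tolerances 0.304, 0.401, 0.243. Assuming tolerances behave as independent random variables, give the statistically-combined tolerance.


RSS = sqrt(0.304^2 + 0.401^2 + 0.243^2)
= sqrt(0.312266)
= 0.5588

0.5588


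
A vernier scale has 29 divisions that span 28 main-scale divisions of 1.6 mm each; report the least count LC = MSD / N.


LC = MSD / n_div
= 1.6 / 29
= 0.0552

0.0552


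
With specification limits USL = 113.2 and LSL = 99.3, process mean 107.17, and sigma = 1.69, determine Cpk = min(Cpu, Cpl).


Cpu = (USL - mean) / (3*sigma) = (113.2 - 107.17) / (3*1.69) = 1.1893
Cpl = (mean - LSL) / (3*sigma) = (107.17 - 99.3) / (3*1.69) = 1.5523
Cpk = min(Cpu, Cpl) = 1.1893

1.1893


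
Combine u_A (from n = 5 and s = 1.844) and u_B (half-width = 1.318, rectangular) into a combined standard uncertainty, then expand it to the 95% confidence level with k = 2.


u_A = s / sqrt(n) = 1.844 / sqrt(5) = 0.82466187
u_B = half_width / sqrt(3) = 1.318 / sqrt(3) = 0.76094765
uc = sqrt(u_A^2 + u_B^2) = sqrt(0.82466187^2 + 0.76094765^2) = 1.1221001
U = k * uc = 2 * 1.1221001
U = 2.2442

2.2442


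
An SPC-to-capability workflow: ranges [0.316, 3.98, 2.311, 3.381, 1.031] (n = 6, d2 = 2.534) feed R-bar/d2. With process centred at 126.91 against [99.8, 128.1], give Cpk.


R_bar = (0.316 + 3.98 + 2.311 + 3.381 + 1.031) / 5 = 2.2038
sigma = R_bar / d2 = 2.2038 / 2.534 = 0.86969219
Cp = (USL - LSL)/(6*sigma) = (128.1 - 99.8)/(6*0.86969219) = 5.4234
Cpu = (128.1 - 126.91)/(3*0.86969219) = 0.4561
Cpl = (126.91 - 99.8)/(3*0.86969219) = 10.3906
Cpk = min(Cpu, Cpl) = 0.4561

0.4561


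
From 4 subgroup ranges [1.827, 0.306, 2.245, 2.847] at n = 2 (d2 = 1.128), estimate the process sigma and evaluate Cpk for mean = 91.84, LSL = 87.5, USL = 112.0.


R_bar = (1.827 + 0.306 + 2.245 + 2.847) / 4 = 1.80625
sigma = R_bar / d2 = 1.80625 / 1.128 = 1.6012855
Cp = (USL - LSL)/(6*sigma) = (112.0 - 87.5)/(6*1.6012855) = 2.5500
Cpu = (112.0 - 91.84)/(3*1.6012855) = 4.1966
Cpl = (91.84 - 87.5)/(3*1.6012855) = 0.9034
Cpk = min(Cpu, Cpl) = 0.9034

0.9034


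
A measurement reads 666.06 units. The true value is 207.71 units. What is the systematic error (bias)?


Systematic error = measured - true
= 666.06 - 207.71
= 458.3500

458.3500


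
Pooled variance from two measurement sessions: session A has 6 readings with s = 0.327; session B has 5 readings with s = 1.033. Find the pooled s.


s_p = sqrt(((n1-1)*s1^2 + (n2-1)*s2^2) / (n1+n2-2))
numerator = (6-1)*0.327^2 + (5-1)*1.033^2 = 0.534645 + 4.268356 = 4.803001
denominator = 6 + 5 - 2 = 9
s_p^2 = 4.803001 / 9 = 0.53366678
s_p = sqrt(0.53366678) = 0.7305

0.7305


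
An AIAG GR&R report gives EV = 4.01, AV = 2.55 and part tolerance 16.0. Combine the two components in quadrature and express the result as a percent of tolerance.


GRR = sqrt(EV^2 + AV^2) = sqrt(4.01^2 + 2.55^2) = 4.7521153
%GRR = GRR / tol * 100 = 4.7521153 / 16.0 * 100
%GRR = 29.7007

29.7007


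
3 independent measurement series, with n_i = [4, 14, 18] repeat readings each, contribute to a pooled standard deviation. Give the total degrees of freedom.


nu = sum_i (n_i - 1)
nu = ((4 - 1) + (14 - 1) + (18 - 1))
nu = 3 + 13 + 17
nu = 33

33


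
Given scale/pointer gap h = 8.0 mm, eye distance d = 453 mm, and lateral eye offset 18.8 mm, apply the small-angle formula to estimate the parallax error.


error = h * offset / d
= 8.0 * 18.8 / 453
= 0.3320

0.3320


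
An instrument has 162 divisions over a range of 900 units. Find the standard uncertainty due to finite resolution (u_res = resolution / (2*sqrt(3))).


resolution = range / divisions
resolution = 900 / 162 = 5.5555556
u_res = resolution / (2*sqrt(3))
u_res = 5.5555556 / 3.4641016
u_res = 1.6038

1.6038


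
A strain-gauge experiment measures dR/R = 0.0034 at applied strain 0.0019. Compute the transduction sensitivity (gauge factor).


GF = (dR/R) / epsilon
= 0.0034 / 0.0019
= 1.7895

1.7895


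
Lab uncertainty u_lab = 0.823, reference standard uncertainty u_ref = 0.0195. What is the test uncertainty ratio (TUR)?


TUR = u_lab / u_ref
= 0.823 / 0.0195
= 42.2051

42.2051


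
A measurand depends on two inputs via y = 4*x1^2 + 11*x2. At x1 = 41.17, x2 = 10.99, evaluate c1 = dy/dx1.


y = 4*x1^2 + 11*x2
dy/dx1 = 2*4*x1
Evaluate at x1 = 41.17: c1 = 8 * 41.17
c1 = 329.3600

329.3600


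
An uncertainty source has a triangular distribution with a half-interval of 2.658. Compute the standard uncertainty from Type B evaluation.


u_B = half_width / sqrt(6)
u_B = 2.658 / 2.4494897
u_B = 1.0851

1.0851


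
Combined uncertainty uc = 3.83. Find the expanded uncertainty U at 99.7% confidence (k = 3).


U = k * uc
U = 3 * 3.83
U = 11.4900

11.4900


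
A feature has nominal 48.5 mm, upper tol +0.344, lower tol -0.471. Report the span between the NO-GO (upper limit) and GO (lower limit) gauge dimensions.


GO = nominal - lower_tol (smallest hole = maximum material condition)
GO = 48.5 - 0.471 = 48.029
NO-GO = nominal + upper_tol (largest hole = least material condition)
NO-GO = 48.5 + 0.344 = 48.844
spread = NO-GO - GO = 48.844 - 48.029 = 0.8150

0.8150


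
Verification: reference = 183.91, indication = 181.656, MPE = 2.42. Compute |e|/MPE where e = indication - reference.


e = indication - reference = 181.656 - 183.91 = -2.2540
|e| = 2.2540
ratio = |e| / MPE = 2.2540 / 2.42
ratio = 0.9314

0.9314


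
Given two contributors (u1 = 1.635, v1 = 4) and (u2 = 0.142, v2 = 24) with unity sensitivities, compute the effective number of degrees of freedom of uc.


uc = sqrt(u1^2 + u2^2) = sqrt(1.635^2 + 0.142^2) = 1.6411548
v_eff = uc^4 / (u1^4/v1 + u2^4/v2)
= 1.6411548^4 / (1.635^4/4 + 0.142^4/24)
= 7.2543447 / 1.7865499
v_eff = 4.0605

4.0605


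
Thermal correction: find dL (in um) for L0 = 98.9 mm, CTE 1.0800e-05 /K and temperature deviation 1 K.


dL = L * alpha * dT
= 98.9 * 1.0800e-05 * 1
= 0.0010681 mm
dL_um = 0.0010681 * 1000 = 1.0681 um

1.0681


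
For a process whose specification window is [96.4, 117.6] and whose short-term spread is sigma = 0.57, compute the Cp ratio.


Cp = (USL - LSL) / (6 * sigma)
= (117.6 - 96.4) / (6 * 0.57)
= 21.2000 / 3.4200
= 6.1988

6.1988


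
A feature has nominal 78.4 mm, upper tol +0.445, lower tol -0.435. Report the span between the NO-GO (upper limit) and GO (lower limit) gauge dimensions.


GO = nominal - lower_tol (smallest hole = maximum material condition)
GO = 78.4 - 0.435 = 77.965
NO-GO = nominal + upper_tol (largest hole = least material condition)
NO-GO = 78.4 + 0.445 = 78.845
spread = NO-GO - GO = 78.845 - 77.965 = 0.8800

0.8800


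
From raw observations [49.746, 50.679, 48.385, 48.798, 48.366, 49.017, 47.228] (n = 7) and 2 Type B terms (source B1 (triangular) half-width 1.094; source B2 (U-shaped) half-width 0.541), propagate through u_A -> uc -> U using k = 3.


mean = (49.746 + 50.679 + 48.385 + 48.798 + 48.366 + 49.017 + 47.228) / 7 = 48.88842857
s = sqrt(sum((x - mean)^2)/(n-1)) = 1.0992177
u_A = s / sqrt(n) = 1.0992177 / sqrt(7) = 0.41546524
u_B1 = 1.094 / sqrt(6) = 0.44662363
u_B2 = 0.541 / sqrt(2) = 0.38254477
uc = sqrt(0.41546524^2 + 0.44662363^2 + 0.38254477^2) = 0.72001704
U = k * uc = 3 * 0.72001704
U = 2.1601

2.1601


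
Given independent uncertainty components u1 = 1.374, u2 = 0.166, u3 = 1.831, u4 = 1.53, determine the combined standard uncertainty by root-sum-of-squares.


uc = sqrt(1.374^2 + 0.166^2 + 1.831^2 + 1.53^2)
uc = sqrt(7.608893)
uc = 2.7584

2.7584


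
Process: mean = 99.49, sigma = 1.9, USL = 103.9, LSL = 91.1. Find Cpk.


Cpu = (USL - mean) / (3*sigma) = (103.9 - 99.49) / (3*1.9) = 0.7737
Cpl = (mean - LSL) / (3*sigma) = (99.49 - 91.1) / (3*1.9) = 1.4719
Cpk = min(Cpu, Cpl) = 0.7737

0.7737


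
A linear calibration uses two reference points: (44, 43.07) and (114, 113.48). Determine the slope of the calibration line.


slope = (y2 - y1) / (x2 - x1)
= (113.48 - 43.07) / (114 - 44)
= 70.4100 / 70
= 1.0059

1.0059


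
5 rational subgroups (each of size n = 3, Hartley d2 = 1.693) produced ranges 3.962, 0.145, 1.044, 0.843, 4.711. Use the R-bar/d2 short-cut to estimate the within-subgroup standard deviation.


R_bar = (3.962 + 0.145 + 1.044 + 0.843 + 4.711) / 5
R_bar = 10.705 / 5 = 2.141
sigma_hat = R_bar / d2 = 2.141 / 1.693 = 1.2646

1.2646


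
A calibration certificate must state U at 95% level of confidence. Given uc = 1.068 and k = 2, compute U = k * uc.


U = k * uc
U = 2 * 1.068
U = 2.1360

2.1360


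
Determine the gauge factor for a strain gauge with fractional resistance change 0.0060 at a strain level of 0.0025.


GF = (dR/R) / epsilon
= 0.0060 / 0.0025
= 2.4000

2.4000


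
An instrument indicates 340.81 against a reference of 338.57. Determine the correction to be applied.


Correction = standard - reading
= 338.57 - 340.81
= -2.2400

-2.2400


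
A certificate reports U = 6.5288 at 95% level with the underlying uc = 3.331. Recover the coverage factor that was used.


k = U / uc
k = 6.5288 / 3.331
k = 1.96

1.96


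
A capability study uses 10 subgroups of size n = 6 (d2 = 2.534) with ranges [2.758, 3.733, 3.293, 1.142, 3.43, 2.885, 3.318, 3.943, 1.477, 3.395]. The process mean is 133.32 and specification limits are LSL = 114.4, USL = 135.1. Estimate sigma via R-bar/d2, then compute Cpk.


R_bar = (2.758 + 3.733 + 3.293 + 1.142 + 3.43 + 2.885 + 3.318 + 3.943 + 1.477 + 3.395) / 10 = 2.9374
sigma = R_bar / d2 = 2.9374 / 2.534 = 1.1591949
Cp = (USL - LSL)/(6*sigma) = (135.1 - 114.4)/(6*1.1591949) = 2.9762
Cpu = (135.1 - 133.32)/(3*1.1591949) = 0.5118
Cpl = (133.32 - 114.4)/(3*1.1591949) = 5.4406
Cpk = min(Cpu, Cpl) = 0.5118

0.5118


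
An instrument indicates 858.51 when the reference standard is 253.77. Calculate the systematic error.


Systematic error = measured - true
= 858.51 - 253.77
= 604.7400

604.7400


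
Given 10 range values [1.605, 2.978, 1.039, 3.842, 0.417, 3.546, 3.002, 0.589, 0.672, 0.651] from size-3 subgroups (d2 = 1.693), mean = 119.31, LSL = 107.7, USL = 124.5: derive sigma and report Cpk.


R_bar = (1.605 + 2.978 + 1.039 + 3.842 + 0.417 + 3.546 + 3.002 + 0.589 + 0.672 + 0.651) / 10 = 1.8341
sigma = R_bar / d2 = 1.8341 / 1.693 = 1.0833432
Cp = (USL - LSL)/(6*sigma) = (124.5 - 107.7)/(6*1.0833432) = 2.5846
Cpu = (124.5 - 119.31)/(3*1.0833432) = 1.5969
Cpl = (119.31 - 107.7)/(3*1.0833432) = 3.5723
Cpk = min(Cpu, Cpl) = 1.5969

1.5969


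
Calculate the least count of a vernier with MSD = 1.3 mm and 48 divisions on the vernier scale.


LC = MSD / n_div
= 1.3 / 48
= 0.0271

0.0271


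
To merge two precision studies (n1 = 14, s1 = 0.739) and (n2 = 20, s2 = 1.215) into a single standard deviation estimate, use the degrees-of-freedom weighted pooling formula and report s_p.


s_p = sqrt(((n1-1)*s1^2 + (n2-1)*s2^2) / (n1+n2-2))
numerator = (14-1)*0.739^2 + (20-1)*1.215^2 = 7.099573 + 28.048275 = 35.147848
denominator = 14 + 20 - 2 = 32
s_p^2 = 35.147848 / 32 = 1.0983703
s_p = sqrt(1.0983703) = 1.0480

1.0480


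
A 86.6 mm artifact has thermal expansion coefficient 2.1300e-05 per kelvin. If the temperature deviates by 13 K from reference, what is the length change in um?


dL = L * alpha * dT
= 86.6 * 2.1300e-05 * 13
= 0.0239795 mm
dL_um = 0.0239795 * 1000 = 23.9795 um

23.9795


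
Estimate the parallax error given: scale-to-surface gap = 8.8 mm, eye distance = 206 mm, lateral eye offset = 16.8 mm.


error = h * offset / d
= 8.8 * 16.8 / 206
= 0.7177

0.7177


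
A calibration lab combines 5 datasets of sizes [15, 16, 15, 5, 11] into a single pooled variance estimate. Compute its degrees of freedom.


nu = sum_i (n_i - 1)
nu = ((15 - 1) + (16 - 1) + (15 - 1) + (5 - 1) + (11 - 1))
nu = 14 + 15 + 14 + 4 + 10
nu = 57

57


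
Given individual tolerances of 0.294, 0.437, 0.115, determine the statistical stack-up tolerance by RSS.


RSS = sqrt(0.294^2 + 0.437^2 + 0.115^2)
= sqrt(0.29063)
= 0.5391

0.5391


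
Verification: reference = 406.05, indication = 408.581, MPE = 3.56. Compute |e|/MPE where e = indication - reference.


e = indication - reference = 408.581 - 406.05 = 2.5310
|e| = 2.5310
ratio = |e| / MPE = 2.5310 / 3.56
ratio = 0.7110

0.7110


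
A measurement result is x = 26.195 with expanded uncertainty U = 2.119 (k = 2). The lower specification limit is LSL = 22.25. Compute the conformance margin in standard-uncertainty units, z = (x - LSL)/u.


u = U / k = 2.119 / 2 = 1.0595
margin = |LSL - x| = |22.25 - 26.195| = 3.945
z = margin / u = 3.945 / 1.0595
z = 3.7235

3.7235


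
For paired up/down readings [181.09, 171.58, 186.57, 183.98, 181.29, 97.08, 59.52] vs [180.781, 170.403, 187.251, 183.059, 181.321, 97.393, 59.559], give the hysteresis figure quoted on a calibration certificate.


|181.09 - 180.781| = 0.3090
|171.58 - 170.403| = 1.1770
|186.57 - 187.251| = 0.6810
|183.98 - 183.059| = 0.9210
|181.29 - 181.321| = 0.0310
|97.08 - 97.393| = 0.3130
|59.52 - 59.559| = 0.0390
hysteresis = max(diffs) = 1.1770

1.1770


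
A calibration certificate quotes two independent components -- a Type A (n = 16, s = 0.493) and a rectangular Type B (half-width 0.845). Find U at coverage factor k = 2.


u_A = s / sqrt(n) = 0.493 / sqrt(16) = 0.12325
u_B = half_width / sqrt(3) = 0.845 / sqrt(3) = 0.48786098
uc = sqrt(u_A^2 + u_B^2) = sqrt(0.12325^2 + 0.48786098^2) = 0.50318873
U = k * uc = 2 * 0.50318873
U = 1.0064

1.0064


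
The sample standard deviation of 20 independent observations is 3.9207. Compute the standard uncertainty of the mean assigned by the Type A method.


u_A = s / sqrt(n)
u_A = 3.9207 / sqrt(20)
u_A = 3.9207 / 4.472136
u_A = 0.8767

0.8767


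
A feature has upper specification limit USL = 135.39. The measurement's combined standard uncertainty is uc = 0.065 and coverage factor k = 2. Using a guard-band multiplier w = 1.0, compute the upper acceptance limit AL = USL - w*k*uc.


U = k * uc = 2 * 0.065 = 0.13
guard band g = w * U = 1.0 * 0.13 = 0.13
AL = USL - g = 135.39 - 0.13
AL = 135.2600

135.2600


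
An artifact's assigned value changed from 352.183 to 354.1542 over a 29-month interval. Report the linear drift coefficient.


rate = (v2 - v1) / months
= (354.1542 - 352.183) / 29
= 1.9712 / 29
= 0.0680

0.0680


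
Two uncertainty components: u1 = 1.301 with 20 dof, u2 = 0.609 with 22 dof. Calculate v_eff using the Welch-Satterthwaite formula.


uc = sqrt(u1^2 + u2^2) = sqrt(1.301^2 + 0.609^2) = 1.4364825
v_eff = uc^4 / (u1^4/v1 + u2^4/v2)
= 1.4364825^4 / (1.301^4/20 + 0.609^4/22)
= 4.2579579 / 0.1494973
v_eff = 28.4818

28.4818


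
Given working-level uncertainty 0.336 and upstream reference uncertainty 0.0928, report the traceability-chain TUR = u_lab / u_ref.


TUR = u_lab / u_ref
= 0.336 / 0.0928
= 3.6207

3.6207


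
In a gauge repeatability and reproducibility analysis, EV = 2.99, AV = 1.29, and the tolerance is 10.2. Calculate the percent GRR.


GRR = sqrt(EV^2 + AV^2) = sqrt(2.99^2 + 1.29^2) = 3.2564091
%GRR = GRR / tol * 100 = 3.2564091 / 10.2 * 100
%GRR = 31.9256

31.9256


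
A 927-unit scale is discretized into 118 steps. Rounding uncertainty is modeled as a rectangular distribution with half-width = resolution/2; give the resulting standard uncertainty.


resolution = range / divisions
resolution = 927 / 118 = 7.8559322
u_res = resolution / (2*sqrt(3))
u_res = 7.8559322 / 3.4641016
u_res = 2.2678

2.2678


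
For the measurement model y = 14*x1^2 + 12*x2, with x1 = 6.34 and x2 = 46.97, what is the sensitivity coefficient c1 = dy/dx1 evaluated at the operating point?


y = 14*x1^2 + 12*x2
dy/dx1 = 2*14*x1
Evaluate at x1 = 6.34: c1 = 28 * 6.34
c1 = 177.5200

177.5200


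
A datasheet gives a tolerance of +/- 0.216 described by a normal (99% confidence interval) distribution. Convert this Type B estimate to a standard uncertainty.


u_B = half_width / 2.576
u_B = 0.216 / 2.576
u_B = 0.0839

0.0839


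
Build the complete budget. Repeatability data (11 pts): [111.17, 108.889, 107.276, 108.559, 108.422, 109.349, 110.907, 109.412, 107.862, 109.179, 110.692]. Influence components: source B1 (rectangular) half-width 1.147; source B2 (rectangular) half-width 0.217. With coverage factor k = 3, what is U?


mean = (111.17 + 108.889 + 107.276 + 108.559 + 108.422 + 109.349 + 110.907 + 109.412 + 107.862 + 109.179 + 110.692) / 11 = 109.247
s = sqrt(sum((x - mean)^2)/(n-1)) = 1.251759
u_A = s / sqrt(n) = 1.251759 / sqrt(11) = 0.37741954
u_B1 = 1.147 / sqrt(3) = 0.66222076
u_B2 = 0.217 / sqrt(3) = 0.12528501
uc = sqrt(0.37741954^2 + 0.66222076^2 + 0.12528501^2) = 0.77244947
U = k * uc = 3 * 0.77244947
U = 2.3173

2.3173


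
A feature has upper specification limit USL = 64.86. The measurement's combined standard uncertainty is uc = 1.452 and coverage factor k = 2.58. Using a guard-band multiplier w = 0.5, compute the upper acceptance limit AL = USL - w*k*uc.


U = k * uc = 2.58 * 1.452 = 3.74616
guard band g = w * U = 0.5 * 3.74616 = 1.87308
AL = USL - g = 64.86 - 1.87308
AL = 62.9869

62.9869


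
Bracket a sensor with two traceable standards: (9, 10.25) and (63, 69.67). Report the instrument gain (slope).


slope = (y2 - y1) / (x2 - x1)
= (69.67 - 10.25) / (63 - 9)
= 59.4200 / 54
= 1.1004

1.1004


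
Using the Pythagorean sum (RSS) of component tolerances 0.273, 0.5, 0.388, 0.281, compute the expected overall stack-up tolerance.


RSS = sqrt(0.273^2 + 0.5^2 + 0.388^2 + 0.281^2)
= sqrt(0.554034)
= 0.7443

0.7443


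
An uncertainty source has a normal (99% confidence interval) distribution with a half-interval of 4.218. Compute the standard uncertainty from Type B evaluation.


u_B = half_width / 2.576
u_B = 4.218 / 2.576
u_B = 1.6374

1.6374


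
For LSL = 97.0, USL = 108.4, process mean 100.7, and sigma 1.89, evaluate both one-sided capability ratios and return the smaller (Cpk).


Cpu = (USL - mean) / (3*sigma) = (108.4 - 100.7) / (3*1.89) = 1.3580
Cpl = (mean - LSL) / (3*sigma) = (100.7 - 97.0) / (3*1.89) = 0.6526
Cpk = min(Cpu, Cpl) = 0.6526

0.6526


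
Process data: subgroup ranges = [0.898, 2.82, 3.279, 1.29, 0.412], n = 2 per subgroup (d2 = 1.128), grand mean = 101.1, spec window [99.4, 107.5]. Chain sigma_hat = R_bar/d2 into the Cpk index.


R_bar = (0.898 + 2.82 + 3.279 + 1.29 + 0.412) / 5 = 1.7398
sigma = R_bar / d2 = 1.7398 / 1.128 = 1.5423759
Cp = (USL - LSL)/(6*sigma) = (107.5 - 99.4)/(6*1.5423759) = 0.8753
Cpu = (107.5 - 101.1)/(3*1.5423759) = 1.3831
Cpl = (101.1 - 99.4)/(3*1.5423759) = 0.3674
Cpk = min(Cpu, Cpl) = 0.3674

0.3674


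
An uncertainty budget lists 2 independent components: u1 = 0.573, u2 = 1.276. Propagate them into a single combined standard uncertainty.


uc = sqrt(0.573^2 + 1.276^2)
uc = sqrt(1.956505)
uc = 1.3988

1.3988


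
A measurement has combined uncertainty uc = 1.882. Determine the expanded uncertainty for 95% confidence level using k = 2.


U = k * uc
U = 2 * 1.882
U = 3.7640

3.7640


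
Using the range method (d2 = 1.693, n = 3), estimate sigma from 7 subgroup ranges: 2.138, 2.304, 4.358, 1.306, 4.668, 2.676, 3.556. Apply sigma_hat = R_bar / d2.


R_bar = (2.138 + 2.304 + 4.358 + 1.306 + 4.668 + 2.676 + 3.556) / 7
R_bar = 21.006 / 7 = 3.0008571
sigma_hat = R_bar / d2 = 3.0008571 / 1.693 = 1.7725

1.7725


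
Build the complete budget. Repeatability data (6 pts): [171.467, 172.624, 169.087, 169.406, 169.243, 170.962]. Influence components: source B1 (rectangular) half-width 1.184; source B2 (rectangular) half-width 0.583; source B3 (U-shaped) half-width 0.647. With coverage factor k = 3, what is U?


mean = (171.467 + 172.624 + 169.087 + 169.406 + 169.243 + 170.962) / 6 = 170.4648333
s = sqrt(sum((x - mean)^2)/(n-1)) = 1.4440182
u_A = s / sqrt(n) = 1.4440182 / sqrt(6) = 0.58951796
u_B1 = 1.184 / sqrt(3) = 0.68358272
u_B2 = 0.583 / sqrt(3) = 0.33659521
u_B3 = 0.647 / sqrt(2) = 0.45749809
uc = sqrt(0.58951796^2 + 0.68358272^2 + 0.33659521^2 + 0.45749809^2) = 1.0664978
U = k * uc = 3 * 1.0664978
U = 3.1995

3.1995


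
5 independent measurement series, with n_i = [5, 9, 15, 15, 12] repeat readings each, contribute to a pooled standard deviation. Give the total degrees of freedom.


nu = sum_i (n_i - 1)
nu = ((5 - 1) + (9 - 1) + (15 - 1) + (15 - 1) + (12 - 1))
nu = 4 + 8 + 14 + 14 + 11
nu = 51

51


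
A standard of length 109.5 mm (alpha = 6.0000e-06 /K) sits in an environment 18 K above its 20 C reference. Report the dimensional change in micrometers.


dL = L * alpha * dT
= 109.5 * 6.0000e-06 * 18
= 0.0118260 mm
dL_um = 0.0118260 * 1000 = 11.8260 um

11.8260


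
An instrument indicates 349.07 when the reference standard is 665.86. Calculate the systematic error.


Systematic error = measured - true
= 349.07 - 665.86
= -316.7900

-316.7900


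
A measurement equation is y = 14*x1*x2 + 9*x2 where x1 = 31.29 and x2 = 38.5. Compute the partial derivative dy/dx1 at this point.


y = 14*x1*x2 + 9*x2
dy/dx1 = 14*x2
Evaluate at x2 = 38.5: c1 = 14 * 38.5
c1 = 539.0000

539.0000


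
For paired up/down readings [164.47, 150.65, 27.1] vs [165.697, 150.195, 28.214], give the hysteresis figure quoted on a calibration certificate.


|164.47 - 165.697| = 1.2270
|150.65 - 150.195| = 0.4550
|27.1 - 28.214| = 1.1140
hysteresis = max(diffs) = 1.2270

1.2270


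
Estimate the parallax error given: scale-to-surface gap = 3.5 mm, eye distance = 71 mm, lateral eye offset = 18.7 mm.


error = h * offset / d
= 3.5 * 18.7 / 71
= 0.9218

0.9218


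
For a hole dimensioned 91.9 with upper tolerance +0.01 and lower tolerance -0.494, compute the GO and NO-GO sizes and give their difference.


GO = nominal - lower_tol (smallest hole = maximum material condition)
GO = 91.9 - 0.494 = 91.406
NO-GO = nominal + upper_tol (largest hole = least material condition)
NO-GO = 91.9 + 0.01 = 91.91
spread = NO-GO - GO = 91.91 - 91.406 = 0.5040

0.5040


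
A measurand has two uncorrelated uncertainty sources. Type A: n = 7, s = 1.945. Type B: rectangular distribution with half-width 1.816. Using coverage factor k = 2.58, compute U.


u_A = s / sqrt(n) = 1.945 / sqrt(7) = 0.7351409
u_B = half_width / sqrt(3) = 1.816 / sqrt(3) = 1.0484681
uc = sqrt(u_A^2 + u_B^2) = sqrt(0.7351409^2 + 1.0484681^2) = 1.2805145
U = k * uc = 2.58 * 1.2805145
U = 3.3037

3.3037


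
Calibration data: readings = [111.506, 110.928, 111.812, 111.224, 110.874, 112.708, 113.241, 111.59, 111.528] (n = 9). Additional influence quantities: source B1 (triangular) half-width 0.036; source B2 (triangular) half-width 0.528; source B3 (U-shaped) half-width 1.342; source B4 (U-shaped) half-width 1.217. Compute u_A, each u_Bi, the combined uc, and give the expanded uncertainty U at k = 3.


mean = (111.506 + 110.928 + 111.812 + 111.224 + 110.874 + 112.708 + 113.241 + 111.59 + 111.528) / 9 = 111.7123333
s = sqrt(sum((x - mean)^2)/(n-1)) = 0.78946786
u_A = s / sqrt(n) = 0.78946786 / sqrt(9) = 0.26315595
u_B1 = 0.036 / sqrt(6) = 0.014696938
u_B2 = 0.528 / sqrt(6) = 0.2155551
u_B3 = 1.342 / sqrt(2) = 0.9489373
u_B4 = 1.217 / sqrt(2) = 0.86054895
uc = sqrt(0.26315595^2 + 0.014696938^2 + 0.2155551^2 + 0.9489373^2 + 0.86054895^2) = 1.3255028
U = k * uc = 3 * 1.3255028
U = 3.9765

3.9765


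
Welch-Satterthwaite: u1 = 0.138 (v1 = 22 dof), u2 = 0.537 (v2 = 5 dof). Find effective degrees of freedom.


uc = sqrt(u1^2 + u2^2) = sqrt(0.138^2 + 0.537^2) = 0.55444837
v_eff = uc^4 / (u1^4/v1 + u2^4/v2)
= 0.55444837^4 / (0.138^4/22 + 0.537^4/5)
= 0.094502749 / 0.016647821
v_eff = 5.6766

5.6766


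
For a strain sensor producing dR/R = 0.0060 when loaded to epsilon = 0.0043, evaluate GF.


GF = (dR/R) / epsilon
= 0.0060 / 0.0043
= 1.3953

1.3953


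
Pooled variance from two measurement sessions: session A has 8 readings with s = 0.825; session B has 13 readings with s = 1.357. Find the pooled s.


s_p = sqrt(((n1-1)*s1^2 + (n2-1)*s2^2) / (n1+n2-2))
numerator = (8-1)*0.825^2 + (13-1)*1.357^2 = 4.764375 + 22.097388 = 26.861763
denominator = 8 + 13 - 2 = 19
s_p^2 = 26.861763 / 19 = 1.413777
s_p = sqrt(1.413777) = 1.1890

1.1890


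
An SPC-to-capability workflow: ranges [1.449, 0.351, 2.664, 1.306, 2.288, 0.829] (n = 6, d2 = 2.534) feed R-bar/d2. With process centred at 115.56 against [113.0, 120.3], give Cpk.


R_bar = (1.449 + 0.351 + 2.664 + 1.306 + 2.288 + 0.829) / 6 = 1.4811667
sigma = R_bar / d2 = 1.4811667 / 2.534 = 0.58451725
Cp = (USL - LSL)/(6*sigma) = (120.3 - 113.0)/(6*0.58451725) = 2.0815
Cpu = (120.3 - 115.56)/(3*0.58451725) = 2.7031
Cpl = (115.56 - 113.0)/(3*0.58451725) = 1.4599
Cpk = min(Cpu, Cpl) = 1.4599

1.4599
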